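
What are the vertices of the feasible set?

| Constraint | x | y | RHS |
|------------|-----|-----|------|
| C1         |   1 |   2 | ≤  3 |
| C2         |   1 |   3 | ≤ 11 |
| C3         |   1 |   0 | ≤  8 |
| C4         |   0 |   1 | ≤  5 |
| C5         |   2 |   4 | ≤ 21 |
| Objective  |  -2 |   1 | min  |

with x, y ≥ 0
Each vertex is the intersection of two constraint boundaries that also satisfies all remaining constraints:
  x = 0 and y = 0 → (0, 0)
  x + 2y = 3 and y = 0 → (3, 0)
  x + 2y = 3 and x = 0 → (0, 1.5)

Vertices: (0, 0), (3, 0), (0, 1.5)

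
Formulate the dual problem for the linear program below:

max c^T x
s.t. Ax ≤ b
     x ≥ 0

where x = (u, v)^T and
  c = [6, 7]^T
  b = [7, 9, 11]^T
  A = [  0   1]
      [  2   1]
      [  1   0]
Minimize: z = 7y1 + 9y2 + 11y3

Subject to:
  C1: -2y2 - y3 ≤ -6
  C2: -y1 - y2 ≤ -7
  y1, y2, y3 ≥ 0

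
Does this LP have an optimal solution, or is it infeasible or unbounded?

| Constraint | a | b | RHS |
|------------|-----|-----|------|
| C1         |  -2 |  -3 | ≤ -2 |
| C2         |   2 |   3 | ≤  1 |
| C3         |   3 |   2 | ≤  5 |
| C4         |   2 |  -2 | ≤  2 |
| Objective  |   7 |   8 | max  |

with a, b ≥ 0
C2 requires 2a + 3b ≤ 1, while C1 (-2a - 3b ≤ -2) is equivalent to 2a + 3b ≥ 2. Together they would need 2 ≤ 2a + 3b ≤ 1, which is impossible since 2 > 1. No point satisfies all constraints.

Infeasible: no point satisfies all constraints simultaneously.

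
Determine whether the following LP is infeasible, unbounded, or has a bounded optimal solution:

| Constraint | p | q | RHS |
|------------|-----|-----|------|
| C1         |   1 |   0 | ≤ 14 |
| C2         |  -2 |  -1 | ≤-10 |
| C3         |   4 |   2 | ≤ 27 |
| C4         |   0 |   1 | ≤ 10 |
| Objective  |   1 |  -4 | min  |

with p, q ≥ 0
The point (0, 10) satisfies every constraint, so the LP is feasible; the constraints give p ≤ 14 and q ≤ 10, which with p, q ≥ 0 keep the feasible region inside a bounded box. A feasible, bounded LP attains a finite optimum at a vertex.

Feasible with finite optimum z* = -40 at (0, 10).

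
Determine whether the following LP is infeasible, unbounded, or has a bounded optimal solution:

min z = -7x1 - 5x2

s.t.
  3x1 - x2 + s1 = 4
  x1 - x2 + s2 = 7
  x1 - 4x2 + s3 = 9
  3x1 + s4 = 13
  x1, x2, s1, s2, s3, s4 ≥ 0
Feasible point: (0, 0) satisfies every constraint, so the LP is feasible.
Direction d = (0, 1): for each constraint row a, a·d ≤ 0 —
  (3)(0) + (-1)(1) = -1 ≤ 0
  (1)(0) + (-1)(1) = -1 ≤ 0
  (1)(0) + (-4)(1) = -4 ≤ 0
  (3)(0) + (0)(1) = 0 ≤ 0
and d ≥ 0, so (0, 0) + t·d stays feasible for every t ≥ 0. Along this ray z = -7x1 - 5x2 changes by -5 per unit t, so z → −∞.

Unbounded — the objective can decrease without bound over the feasible region.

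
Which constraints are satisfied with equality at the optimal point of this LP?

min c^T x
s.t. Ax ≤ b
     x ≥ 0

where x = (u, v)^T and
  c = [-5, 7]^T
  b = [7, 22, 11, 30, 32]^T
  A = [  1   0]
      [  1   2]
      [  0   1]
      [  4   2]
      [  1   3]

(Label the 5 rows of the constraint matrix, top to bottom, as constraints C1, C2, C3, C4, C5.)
Optimal: u = 7, v = 0
Slack at optimum:
  C1: slack = 0 (binding)
  C2: slack = 15
  C3: slack = 11
  C4: slack = 2
  C5: slack = 25
  u ≥ 0: u = 7
  v ≥ 0: v = 0 (binding)
Binding constraints: C1, v ≥ 0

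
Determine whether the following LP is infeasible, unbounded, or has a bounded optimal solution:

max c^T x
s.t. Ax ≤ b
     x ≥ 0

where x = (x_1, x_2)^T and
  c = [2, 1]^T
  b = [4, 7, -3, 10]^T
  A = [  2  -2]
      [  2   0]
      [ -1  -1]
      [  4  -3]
Feasible point: (0, 3) satisfies every constraint, so the LP is feasible.
Direction d = (0, 1): for each constraint row a, a·d ≤ 0 —
  (2)(0) + (-2)(1) = -2 ≤ 0
  (2)(0) + (0)(1) = 0 ≤ 0
  (-1)(0) + (-1)(1) = -1 ≤ 0
  (4)(0) + (-3)(1) = -3 ≤ 0
and d ≥ 0, so (0, 3) + t·d stays feasible for every t ≥ 0. Along this ray z = 2x_1 + x_2 changes by 1 per unit t, so z → +∞.

Unbounded — the objective can increase without bound over the feasible region.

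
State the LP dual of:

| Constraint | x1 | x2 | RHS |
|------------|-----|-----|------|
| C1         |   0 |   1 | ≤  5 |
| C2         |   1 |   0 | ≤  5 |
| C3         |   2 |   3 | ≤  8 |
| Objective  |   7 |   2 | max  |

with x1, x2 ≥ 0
Minimize: z = 5y1 + 5y2 + 8y3

Subject to:
  C1: -y2 - 2y3 ≤ -7
  C2: -y1 - 3y3 ≤ -2
  y1, y2, y3 ≥ 0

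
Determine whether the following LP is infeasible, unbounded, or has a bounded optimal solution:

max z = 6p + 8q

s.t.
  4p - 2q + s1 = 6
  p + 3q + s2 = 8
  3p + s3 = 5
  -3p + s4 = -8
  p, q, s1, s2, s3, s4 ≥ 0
The row 3p + s3 = 5 with s3 ≥ 0 requires 3p ≤ 5, while the row -3p + s4 = -8 with s4 ≥ 0 is equivalent to 3p ≥ 8. Together they would need 8 ≤ 3p ≤ 5, which is impossible since 8 > 5. No point satisfies all constraints.

The feasible region is empty; the LP is infeasible.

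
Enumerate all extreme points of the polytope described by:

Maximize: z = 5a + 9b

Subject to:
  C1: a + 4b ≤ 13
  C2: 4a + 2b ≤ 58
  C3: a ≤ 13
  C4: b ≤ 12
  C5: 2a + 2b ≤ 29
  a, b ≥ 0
Each vertex is the intersection of two constraint boundaries that also satisfies all remaining constraints:
  a = 0 and b = 0 → (0, 0)
  a + 4b = 13 and a = 13 → (13, 0)
  a + 4b = 13 and a = 0 → (0, 3.25)

Vertices: (0, 0), (13, 0), (0, 3.25)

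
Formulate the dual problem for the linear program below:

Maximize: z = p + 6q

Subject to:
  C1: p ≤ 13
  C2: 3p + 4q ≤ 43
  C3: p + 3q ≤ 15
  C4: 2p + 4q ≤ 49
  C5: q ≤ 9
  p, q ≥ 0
Minimize: z = 13y1 + 43y2 + 15y3 + 49y4 + 9y5

Subject to:
  C1: -y1 - 3y2 - y3 - 2y4 ≤ -1
  C2: -4y2 - 3y3 - 4y4 - y5 ≤ -6
  y1, y2, y3, y4, y5 ≥ 0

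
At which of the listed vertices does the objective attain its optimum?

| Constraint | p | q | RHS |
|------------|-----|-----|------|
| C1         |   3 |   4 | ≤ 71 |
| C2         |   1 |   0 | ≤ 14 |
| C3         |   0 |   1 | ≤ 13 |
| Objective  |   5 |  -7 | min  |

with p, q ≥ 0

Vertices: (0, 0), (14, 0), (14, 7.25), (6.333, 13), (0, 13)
(0, 13) with z = -91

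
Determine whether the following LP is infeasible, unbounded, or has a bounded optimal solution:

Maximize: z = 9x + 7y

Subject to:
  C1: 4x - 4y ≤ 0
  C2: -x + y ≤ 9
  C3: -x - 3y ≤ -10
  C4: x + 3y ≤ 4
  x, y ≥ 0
C4 requires x + 3y ≤ 4, while C3 (-x - 3y ≤ -10) is equivalent to x + 3y ≥ 10. Together they would need 10 ≤ x + 3y ≤ 4, which is impossible since 10 > 4. No point satisfies all constraints.

Infeasible: no point satisfies all constraints simultaneously.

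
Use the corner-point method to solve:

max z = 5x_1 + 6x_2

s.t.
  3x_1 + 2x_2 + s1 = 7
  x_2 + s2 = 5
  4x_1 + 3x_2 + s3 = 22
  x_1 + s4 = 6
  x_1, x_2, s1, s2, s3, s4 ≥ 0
Each vertex is the intersection of two constraint boundaries that also satisfies all remaining constraints:
  x_1 = 0 and x_2 = 0 → (0, 0)
  3x_1 + 2x_2 = 7 and x_2 = 0 → (2.333, 0)
  3x_1 + 2x_2 = 7 and x_1 = 0 → (0, 3.5)

Evaluating z = 5x_1 + 6x_2 at each vertex:
  (0, 0): z = 0
  (2.333, 0): z = 11.67
  (0, 3.5): z = 21

The maximum is at (0, 3.5) with z = 21.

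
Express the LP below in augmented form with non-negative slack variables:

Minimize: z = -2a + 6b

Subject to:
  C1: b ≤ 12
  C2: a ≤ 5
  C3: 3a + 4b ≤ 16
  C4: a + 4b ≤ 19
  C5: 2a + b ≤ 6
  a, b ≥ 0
min z = -2a + 6b

s.t.
  b + s1 = 12
  a + s2 = 5
  3a + 4b + s3 = 16
  a + 4b + s4 = 19
  2a + b + s5 = 6
  a, b, s1, s2, s3, s4, s5 ≥ 0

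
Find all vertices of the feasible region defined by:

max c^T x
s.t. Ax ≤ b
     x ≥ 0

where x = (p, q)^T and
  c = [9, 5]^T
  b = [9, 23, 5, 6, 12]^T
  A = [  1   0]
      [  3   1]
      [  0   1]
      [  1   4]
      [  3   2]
Each vertex is the intersection of two constraint boundaries that also satisfies all remaining constraints:
  p = 0 and q = 0 → (0, 0)
  3p + 2q = 12 and q = 0 → (4, 0)
  p + 4q = 6 and 3p + 2q = 12 → (3.6, 0.6)
  p + 4q = 6 and p = 0 → (0, 1.5)

Vertices: (0, 0), (4, 0), (3.6, 0.6), (0, 1.5)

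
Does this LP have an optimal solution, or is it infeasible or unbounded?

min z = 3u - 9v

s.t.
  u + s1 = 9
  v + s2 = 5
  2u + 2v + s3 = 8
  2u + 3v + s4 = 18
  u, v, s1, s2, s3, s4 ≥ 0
The point (0, 4) satisfies every constraint, so the LP is feasible; the constraints give u ≤ 9 and v ≤ 5, which with u, v ≥ 0 keep the feasible region inside a bounded box. A feasible, bounded LP attains a finite optimum at a vertex.

The LP has an optimal solution: (0, 4) with z = -36.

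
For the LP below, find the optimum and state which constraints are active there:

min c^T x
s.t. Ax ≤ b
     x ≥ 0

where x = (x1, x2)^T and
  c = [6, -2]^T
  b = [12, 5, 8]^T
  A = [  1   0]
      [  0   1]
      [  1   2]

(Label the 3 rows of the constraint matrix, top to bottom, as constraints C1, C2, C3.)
Optimal: x1 = 0, x2 = 4
Slack at optimum:
  C1: slack = 12
  C2: slack = 1
  C3: slack = 0 (binding)
  x1 ≥ 0: x1 = 0 (binding)
  x2 ≥ 0: x2 = 4
Binding constraints: C3, x1 ≥ 0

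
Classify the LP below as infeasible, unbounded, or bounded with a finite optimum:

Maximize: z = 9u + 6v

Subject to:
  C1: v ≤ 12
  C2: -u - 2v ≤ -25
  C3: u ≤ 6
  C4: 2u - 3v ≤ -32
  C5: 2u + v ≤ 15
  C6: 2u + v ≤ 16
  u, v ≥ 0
The point (1.5, 12) satisfies every constraint, so the LP is feasible; the constraints give u ≤ 6 and v ≤ 12, which with u, v ≥ 0 keep the feasible region inside a bounded box. A feasible, bounded LP attains a finite optimum at a vertex.

Evaluating z = 9u + 6v at each vertex:
  (1.571, 11.71): z = 84.43
  (1.625, 11.75): z = 85.12
  (1.5, 12): z = 85.5
  (1, 12): z = 81

Bounded optimum: z* = 85.5 at (1.5, 12).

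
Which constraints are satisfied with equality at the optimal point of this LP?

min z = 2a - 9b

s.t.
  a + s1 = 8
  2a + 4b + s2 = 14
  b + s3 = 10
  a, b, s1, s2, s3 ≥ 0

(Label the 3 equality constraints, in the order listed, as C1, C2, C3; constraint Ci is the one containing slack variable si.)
Optimal: a = 0, b = 3.5
Slack at optimum:
  C1: slack = 8
  C2: slack = 0 (binding)
  C3: slack = 6.5
  a ≥ 0: a = 0 (binding)
  b ≥ 0: b = 3.5
Binding constraints: C2, a ≥ 0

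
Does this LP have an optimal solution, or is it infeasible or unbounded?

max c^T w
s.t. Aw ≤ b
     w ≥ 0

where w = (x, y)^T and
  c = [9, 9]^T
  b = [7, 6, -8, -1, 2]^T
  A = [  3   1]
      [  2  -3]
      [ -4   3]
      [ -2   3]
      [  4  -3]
One constraint requires 4x - 3y ≤ 2, while the constraint -4x + 3y ≤ -8 is equivalent to 4x - 3y ≥ 8. Together they would need 8 ≤ 4x - 3y ≤ 2, which is impossible since 8 > 2. No point satisfies all constraints.

Infeasible — the constraint set is empty.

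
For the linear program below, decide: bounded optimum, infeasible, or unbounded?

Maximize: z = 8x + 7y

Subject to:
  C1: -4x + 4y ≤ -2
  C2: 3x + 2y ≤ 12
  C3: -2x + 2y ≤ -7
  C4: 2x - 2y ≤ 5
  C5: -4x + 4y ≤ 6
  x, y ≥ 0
C4 requires 2x - 2y ≤ 5, while C3 (-2x + 2y ≤ -7) is equivalent to 2x - 2y ≥ 7. Together they would need 7 ≤ 2x - 2y ≤ 5, which is impossible since 7 > 5. No point satisfies all constraints.

Infeasible — the constraint set is empty.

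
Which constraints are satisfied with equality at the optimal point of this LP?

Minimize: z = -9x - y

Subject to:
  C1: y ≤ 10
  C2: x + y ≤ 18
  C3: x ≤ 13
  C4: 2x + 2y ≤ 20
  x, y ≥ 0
Optimal: x = 10, y = 0
Slack at optimum:
  C1: slack = 10
  C2: slack = 8
  C3: slack = 3
  C4: slack = 0 (binding)
  x ≥ 0: x = 10
  y ≥ 0: y = 0 (binding)
Binding constraints: C4, y ≥ 0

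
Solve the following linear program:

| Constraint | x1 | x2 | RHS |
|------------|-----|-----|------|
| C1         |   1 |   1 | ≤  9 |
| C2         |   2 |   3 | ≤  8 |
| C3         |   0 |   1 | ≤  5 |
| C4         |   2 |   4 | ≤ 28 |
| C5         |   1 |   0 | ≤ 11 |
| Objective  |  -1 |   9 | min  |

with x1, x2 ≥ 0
x1 = 4, x2 = 0, z = -4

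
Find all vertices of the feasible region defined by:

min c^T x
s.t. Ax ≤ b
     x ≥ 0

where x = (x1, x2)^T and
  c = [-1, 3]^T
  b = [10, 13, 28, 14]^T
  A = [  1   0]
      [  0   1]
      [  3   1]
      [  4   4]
Each vertex is the intersection of two constraint boundaries that also satisfies all remaining constraints:
  x1 = 0 and x2 = 0 → (0, 0)
  4x1 + 4x2 = 14 and x2 = 0 → (3.5, 0)
  4x1 + 4x2 = 14 and x1 = 0 → (0, 3.5)

Vertices: (0, 0), (3.5, 0), (0, 3.5)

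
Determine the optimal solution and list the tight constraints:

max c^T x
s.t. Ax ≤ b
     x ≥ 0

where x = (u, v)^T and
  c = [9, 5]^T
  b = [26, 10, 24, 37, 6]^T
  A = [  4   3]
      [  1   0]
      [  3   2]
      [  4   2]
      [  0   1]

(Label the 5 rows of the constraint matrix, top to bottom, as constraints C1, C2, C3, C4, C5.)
Optimal: u = 6.5, v = 0
Slack at optimum:
  C1: slack = 0 (binding)
  C2: slack = 3.5
  C3: slack = 4.5
  C4: slack = 11
  C5: slack = 6
  u ≥ 0: u = 6.5
  v ≥ 0: v = 0 (binding)
Binding constraints: C1, v ≥ 0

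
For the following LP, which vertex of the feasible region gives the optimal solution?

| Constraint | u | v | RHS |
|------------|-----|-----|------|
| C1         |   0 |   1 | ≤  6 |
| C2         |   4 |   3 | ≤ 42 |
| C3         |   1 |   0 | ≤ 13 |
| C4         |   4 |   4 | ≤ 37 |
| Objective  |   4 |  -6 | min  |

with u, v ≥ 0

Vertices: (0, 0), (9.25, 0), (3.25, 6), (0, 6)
(0, 6) with z = -36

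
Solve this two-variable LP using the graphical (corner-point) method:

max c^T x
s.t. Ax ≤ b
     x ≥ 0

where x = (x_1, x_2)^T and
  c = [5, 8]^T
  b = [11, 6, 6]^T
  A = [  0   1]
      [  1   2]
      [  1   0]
Each vertex is the intersection of two constraint boundaries that also satisfies all remaining constraints:
  x_1 = 0 and x_2 = 0 → (0, 0)
  x_1 + 2x_2 = 6 and x_1 = 6 → (6, 0)
  x_1 + 2x_2 = 6 and x_1 = 0 → (0, 3)

Evaluating z = 5x_1 + 8x_2 at each vertex:
  (0, 0): z = 0
  (6, 0): z = 30
  (0, 3): z = 24

The maximum is at (6, 0) with z = 30.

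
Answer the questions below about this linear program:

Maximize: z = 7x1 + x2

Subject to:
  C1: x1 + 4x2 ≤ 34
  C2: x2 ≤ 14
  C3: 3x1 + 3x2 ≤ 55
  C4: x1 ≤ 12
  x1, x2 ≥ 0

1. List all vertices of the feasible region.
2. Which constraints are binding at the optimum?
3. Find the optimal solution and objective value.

1. (0, 0), (12, 0), (12, 5.5), (0, 8.5)
2. C1, C4
3. x1 = 12, x2 = 5.5, z = 89.5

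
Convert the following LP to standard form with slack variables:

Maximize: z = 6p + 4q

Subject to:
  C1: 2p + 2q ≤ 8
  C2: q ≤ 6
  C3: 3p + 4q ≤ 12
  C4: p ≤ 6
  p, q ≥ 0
max z = 6p + 4q

s.t.
  2p + 2q + s1 = 8
  q + s2 = 6
  3p + 4q + s3 = 12
  p + s4 = 6
  p, q, s1, s2, s3, s4 ≥ 0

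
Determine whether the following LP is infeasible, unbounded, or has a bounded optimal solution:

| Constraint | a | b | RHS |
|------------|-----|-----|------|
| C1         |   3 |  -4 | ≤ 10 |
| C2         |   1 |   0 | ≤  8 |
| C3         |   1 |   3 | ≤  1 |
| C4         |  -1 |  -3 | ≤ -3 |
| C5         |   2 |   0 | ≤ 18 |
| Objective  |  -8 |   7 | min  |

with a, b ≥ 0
C3 requires a + 3b ≤ 1, while C4 (-a - 3b ≤ -3) is equivalent to a + 3b ≥ 3. Together they would need 3 ≤ a + 3b ≤ 1, which is impossible since 3 > 1. No point satisfies all constraints.

The feasible region is empty; the LP is infeasible.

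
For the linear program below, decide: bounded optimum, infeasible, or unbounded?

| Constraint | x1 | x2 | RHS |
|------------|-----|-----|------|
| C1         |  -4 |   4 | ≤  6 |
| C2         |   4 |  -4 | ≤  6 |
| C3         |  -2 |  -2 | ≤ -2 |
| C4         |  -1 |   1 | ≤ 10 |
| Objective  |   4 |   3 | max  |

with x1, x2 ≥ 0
Feasible point: (0, 1) satisfies every constraint, so the LP is feasible.
Direction d = (1, 1): for each constraint row a, a·d ≤ 0 —
  (-4)(1) + (4)(1) = 0 ≤ 0
  (4)(1) + (-4)(1) = 0 ≤ 0
  (-2)(1) + (-2)(1) = -4 ≤ 0
  (-1)(1) + (1)(1) = 0 ≤ 0
and d ≥ 0, so (0, 1) + t·d stays feasible for every t ≥ 0. Along this ray z = 4x1 + 3x2 changes by 7 per unit t, so z → +∞.

Unbounded: there is a feasible ray along which z → +∞.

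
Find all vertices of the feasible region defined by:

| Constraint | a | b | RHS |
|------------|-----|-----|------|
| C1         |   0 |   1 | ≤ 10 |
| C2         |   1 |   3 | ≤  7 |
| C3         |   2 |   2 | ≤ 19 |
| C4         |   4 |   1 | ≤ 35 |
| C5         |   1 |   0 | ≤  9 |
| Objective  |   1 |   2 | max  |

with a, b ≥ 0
Each vertex is the intersection of two constraint boundaries that also satisfies all remaining constraints:
  a = 0 and b = 0 → (0, 0)
  a + 3b = 7 and b = 0 → (7, 0)
  a + 3b = 7 and a = 0 → (0, 2.333)

Vertices: (0, 0), (7, 0), (0, 2.333)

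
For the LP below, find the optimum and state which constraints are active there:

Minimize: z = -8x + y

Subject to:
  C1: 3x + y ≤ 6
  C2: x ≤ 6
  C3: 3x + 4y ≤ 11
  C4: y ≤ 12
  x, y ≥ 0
Optimal: x = 2, y = 0
Slack at optimum:
  C1: slack = 0 (binding)
  C2: slack = 4
  C3: slack = 5
  C4: slack = 12
  x ≥ 0: x = 2
  y ≥ 0: y = 0 (binding)
Binding constraints: C1, y ≥ 0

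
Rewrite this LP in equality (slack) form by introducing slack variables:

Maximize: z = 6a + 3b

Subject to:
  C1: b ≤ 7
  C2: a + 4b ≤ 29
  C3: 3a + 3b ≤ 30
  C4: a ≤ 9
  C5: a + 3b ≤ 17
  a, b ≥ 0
max z = 6a + 3b

s.t.
  b + s1 = 7
  a + 4b + s2 = 29
  3a + 3b + s3 = 30
  a + s4 = 9
  a + 3b + s5 = 17
  a, b, s1, s2, s3, s4, s5 ≥ 0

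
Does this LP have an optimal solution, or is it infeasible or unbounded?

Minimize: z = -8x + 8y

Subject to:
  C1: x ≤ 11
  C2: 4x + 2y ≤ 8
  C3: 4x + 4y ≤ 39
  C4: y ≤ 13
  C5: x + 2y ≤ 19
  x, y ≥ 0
The point (2, 0) satisfies every constraint, so the LP is feasible; the constraints give x ≤ 11 and y ≤ 13, which with x, y ≥ 0 keep the feasible region inside a bounded box. A feasible, bounded LP attains a finite optimum at a vertex.

Evaluating z = -8x + 8y at each vertex:
  (0, 0): z = 0
  (2, 0): z = -16
  (0, 4): z = 32

The LP has an optimal solution: (2, 0) with z = -16.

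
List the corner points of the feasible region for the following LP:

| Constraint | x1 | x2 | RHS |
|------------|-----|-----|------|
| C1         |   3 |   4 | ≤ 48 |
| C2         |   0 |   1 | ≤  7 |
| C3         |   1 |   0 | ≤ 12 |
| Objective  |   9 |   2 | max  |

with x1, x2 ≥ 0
Each vertex is the intersection of two constraint boundaries that also satisfies all remaining constraints:
  x1 = 0 and x2 = 0 → (0, 0)
  x1 = 12 and x2 = 0 → (12, 0)
  3x1 + 4x2 = 48 and x1 = 12 → (12, 3)
  3x1 + 4x2 = 48 and x2 = 7 → (6.667, 7)
  x2 = 7 and x1 = 0 → (0, 7)

Vertices: (0, 0), (12, 0), (12, 3), (6.667, 7), (0, 7)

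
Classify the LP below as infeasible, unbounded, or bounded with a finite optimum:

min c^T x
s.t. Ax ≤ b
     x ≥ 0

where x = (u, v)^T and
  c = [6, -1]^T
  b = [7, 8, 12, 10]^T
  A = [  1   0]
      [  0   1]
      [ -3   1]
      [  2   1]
The point (0, 8) satisfies every constraint, so the LP is feasible; the constraints give u ≤ 7 and v ≤ 8, which with u, v ≥ 0 keep the feasible region inside a bounded box. A feasible, bounded LP attains a finite optimum at a vertex.

Evaluating z = 6u - v at each vertex:
  (0, 0): z = 0
  (5, 0): z = 30
  (1, 8): z = -2
  (0, 8): z = -8

The LP has an optimal solution: (0, 8) with z = -8.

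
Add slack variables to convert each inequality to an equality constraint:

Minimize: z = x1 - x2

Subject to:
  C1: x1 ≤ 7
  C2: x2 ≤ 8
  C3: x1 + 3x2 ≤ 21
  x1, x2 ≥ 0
min z = x1 - x2

s.t.
  x1 + s1 = 7
  x2 + s2 = 8
  x1 + 3x2 + s3 = 21
  x1, x2, s1, s2, s3 ≥ 0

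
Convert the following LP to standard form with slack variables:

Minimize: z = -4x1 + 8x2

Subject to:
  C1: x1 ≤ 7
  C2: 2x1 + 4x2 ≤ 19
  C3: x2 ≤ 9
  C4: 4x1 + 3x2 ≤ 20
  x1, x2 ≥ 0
min z = -4x1 + 8x2

s.t.
  x1 + s1 = 7
  2x1 + 4x2 + s2 = 19
  x2 + s3 = 9
  4x1 + 3x2 + s4 = 20
  x1, x2, s1, s2, s3, s4 ≥ 0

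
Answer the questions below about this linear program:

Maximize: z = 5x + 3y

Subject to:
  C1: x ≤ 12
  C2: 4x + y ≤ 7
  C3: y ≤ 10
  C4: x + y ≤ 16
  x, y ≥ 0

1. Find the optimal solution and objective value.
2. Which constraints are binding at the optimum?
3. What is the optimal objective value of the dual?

1. x = 0, y = 7, z = 21
2. C2, x ≥ 0
3. 21 (by strong duality, equal to the primal optimum)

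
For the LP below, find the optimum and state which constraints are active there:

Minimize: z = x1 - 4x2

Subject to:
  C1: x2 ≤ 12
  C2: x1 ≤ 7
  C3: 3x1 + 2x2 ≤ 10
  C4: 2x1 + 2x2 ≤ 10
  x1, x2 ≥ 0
Optimal: x1 = 0, x2 = 5
Slack at optimum:
  C1: slack = 7
  C2: slack = 7
  C3: slack = 0 (binding)
  C4: slack = 0 (binding)
  x1 ≥ 0: x1 = 0 (binding)
  x2 ≥ 0: x2 = 5
Binding constraints: C3, C4, x1 ≥ 0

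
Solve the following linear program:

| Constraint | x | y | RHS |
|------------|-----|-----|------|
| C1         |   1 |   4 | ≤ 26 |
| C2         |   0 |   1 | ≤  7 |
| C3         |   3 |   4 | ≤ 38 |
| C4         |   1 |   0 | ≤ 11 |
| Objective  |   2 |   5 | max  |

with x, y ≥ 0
Each vertex is the intersection of two constraint boundaries that also satisfies all remaining constraints:
  x = 0 and y = 0 → (0, 0)
  x = 11 and y = 0 → (11, 0)
  3x + 4y = 38 and x = 11 → (11, 1.25)
  x + 4y = 26 and 3x + 4y = 38 → (6, 5)
  x + 4y = 26 and x = 0 → (0, 6.5)

Evaluating z = 2x + 5y at each vertex:
  (0, 0): z = 0
  (11, 0): z = 22
  (11, 1.25): z = 28.25
  (6, 5): z = 37
  (0, 6.5): z = 32.5

The maximum is at (6, 5) with z = 37.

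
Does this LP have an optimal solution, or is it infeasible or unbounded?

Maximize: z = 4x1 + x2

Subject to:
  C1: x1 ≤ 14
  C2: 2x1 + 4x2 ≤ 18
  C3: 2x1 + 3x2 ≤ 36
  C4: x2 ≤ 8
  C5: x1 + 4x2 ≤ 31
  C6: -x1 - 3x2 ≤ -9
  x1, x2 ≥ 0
The point (9, 0) satisfies every constraint, so the LP is feasible; the constraints give x1 ≤ 14 and x2 ≤ 8, which with x1, x2 ≥ 0 keep the feasible region inside a bounded box. A feasible, bounded LP attains a finite optimum at a vertex.

Feasible with finite optimum z* = 36 at (9, 0).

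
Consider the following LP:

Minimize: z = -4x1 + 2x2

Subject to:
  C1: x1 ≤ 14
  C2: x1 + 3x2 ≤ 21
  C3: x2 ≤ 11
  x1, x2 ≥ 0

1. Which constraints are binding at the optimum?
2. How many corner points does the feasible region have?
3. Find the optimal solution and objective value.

1. C1, x2 ≥ 0
2. 4
3. x1 = 14, x2 = 0, z = -56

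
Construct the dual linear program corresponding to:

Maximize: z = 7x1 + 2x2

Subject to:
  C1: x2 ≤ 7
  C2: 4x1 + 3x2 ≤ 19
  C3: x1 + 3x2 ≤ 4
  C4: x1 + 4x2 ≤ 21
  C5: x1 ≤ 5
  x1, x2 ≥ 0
Minimize: z = 7y1 + 19y2 + 4y3 + 21y4 + 5y5

Subject to:
  C1: -4y2 - y3 - y4 - y5 ≤ -7
  C2: -y1 - 3y2 - 3y3 - 4y4 ≤ -2
  y1, y2, y3, y4, y5 ≥ 0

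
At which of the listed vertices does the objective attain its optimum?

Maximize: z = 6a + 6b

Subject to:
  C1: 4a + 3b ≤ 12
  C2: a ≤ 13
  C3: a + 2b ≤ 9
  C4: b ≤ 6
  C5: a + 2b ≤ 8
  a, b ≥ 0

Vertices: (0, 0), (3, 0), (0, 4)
Evaluating z = 6a + 6b at each vertex:
  (0, 0): z = 0
  (3, 0): z = 18
  (0, 4): z = 24

The largest value is z = 24, attained at (0, 4).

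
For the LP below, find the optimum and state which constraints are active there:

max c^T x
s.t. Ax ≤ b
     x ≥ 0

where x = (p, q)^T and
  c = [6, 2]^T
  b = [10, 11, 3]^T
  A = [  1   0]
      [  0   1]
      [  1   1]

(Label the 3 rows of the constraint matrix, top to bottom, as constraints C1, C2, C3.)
Optimal: p = 3, q = 0
Slack at optimum:
  C1: slack = 7
  C2: slack = 11
  C3: slack = 0 (binding)
  p ≥ 0: p = 3
  q ≥ 0: q = 0 (binding)
Binding constraints: C3, q ≥ 0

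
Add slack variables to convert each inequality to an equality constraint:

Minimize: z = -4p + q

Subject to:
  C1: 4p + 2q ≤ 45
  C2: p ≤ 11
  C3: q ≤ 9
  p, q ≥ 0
min z = -4p + q

s.t.
  4p + 2q + s1 = 45
  p + s2 = 11
  q + s3 = 9
  p, q, s1, s2, s3 ≥ 0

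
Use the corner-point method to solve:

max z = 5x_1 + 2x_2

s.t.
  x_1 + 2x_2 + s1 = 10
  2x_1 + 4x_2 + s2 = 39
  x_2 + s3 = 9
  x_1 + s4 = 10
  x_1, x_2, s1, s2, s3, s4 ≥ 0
Each vertex is the intersection of two constraint boundaries that also satisfies all remaining constraints:
  x_1 = 0 and x_2 = 0 → (0, 0)
  x_1 + 2x_2 = 10 and x_1 = 10 → (10, 0)
  x_1 + 2x_2 = 10 and x_1 = 0 → (0, 5)

Evaluating z = 5x_1 + 2x_2 at each vertex:
  (0, 0): z = 0
  (10, 0): z = 50
  (0, 5): z = 10

The maximum is at (10, 0) with z = 50.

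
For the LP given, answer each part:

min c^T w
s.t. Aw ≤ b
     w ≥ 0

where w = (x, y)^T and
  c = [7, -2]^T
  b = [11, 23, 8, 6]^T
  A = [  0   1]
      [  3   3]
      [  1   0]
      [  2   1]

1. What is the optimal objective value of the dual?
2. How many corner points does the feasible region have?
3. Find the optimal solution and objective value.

1. -12 (by strong duality, equal to the primal optimum)
2. 3
3. x = 0, y = 6, z = -12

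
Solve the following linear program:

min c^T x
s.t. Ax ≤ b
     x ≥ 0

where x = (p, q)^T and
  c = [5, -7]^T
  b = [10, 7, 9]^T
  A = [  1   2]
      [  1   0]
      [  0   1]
Each vertex is the intersection of two constraint boundaries that also satisfies all remaining constraints:
  p = 0 and q = 0 → (0, 0)
  p = 7 and q = 0 → (7, 0)
  p + 2q = 10 and p = 7 → (7, 1.5)
  p + 2q = 10 and p = 0 → (0, 5)

Evaluating z = 5p - 7q at each vertex:
  (0, 0): z = 0
  (7, 0): z = 35
  (7, 1.5): z = 24.5
  (0, 5): z = -35

The minimum is at (0, 5) with z = -35.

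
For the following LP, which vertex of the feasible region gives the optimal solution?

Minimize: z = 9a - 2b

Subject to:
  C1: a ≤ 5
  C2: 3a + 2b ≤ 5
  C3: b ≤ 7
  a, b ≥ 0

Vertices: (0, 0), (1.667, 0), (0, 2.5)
Evaluating z = 9a - 2b at each vertex:
  (0, 0): z = 0
  (1.667, 0): z = 15
  (0, 2.5): z = -5

The smallest value is z = -5, attained at (0, 2.5).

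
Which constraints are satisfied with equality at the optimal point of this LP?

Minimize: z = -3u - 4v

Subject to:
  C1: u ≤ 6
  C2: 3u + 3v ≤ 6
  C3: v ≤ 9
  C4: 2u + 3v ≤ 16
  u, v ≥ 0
Optimal: u = 0, v = 2
Slack at optimum:
  C1: slack = 6
  C2: slack = 0 (binding)
  C3: slack = 7
  C4: slack = 10
  u ≥ 0: u = 0 (binding)
  v ≥ 0: v = 2
Binding constraints: C2, u ≥ 0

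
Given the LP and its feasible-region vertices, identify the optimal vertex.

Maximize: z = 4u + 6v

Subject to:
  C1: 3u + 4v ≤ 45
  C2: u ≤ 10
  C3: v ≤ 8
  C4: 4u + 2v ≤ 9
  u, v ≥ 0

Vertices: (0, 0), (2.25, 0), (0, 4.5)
Evaluating z = 4u + 6v at each vertex:
  (0, 0): z = 0
  (2.25, 0): z = 9
  (0, 4.5): z = 27

The largest value is z = 27, attained at (0, 4.5).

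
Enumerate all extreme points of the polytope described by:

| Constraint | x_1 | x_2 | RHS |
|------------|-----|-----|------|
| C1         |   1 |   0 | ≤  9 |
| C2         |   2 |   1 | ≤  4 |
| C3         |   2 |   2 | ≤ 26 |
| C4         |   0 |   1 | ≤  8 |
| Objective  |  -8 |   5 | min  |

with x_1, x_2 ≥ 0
Each vertex is the intersection of two constraint boundaries that also satisfies all remaining constraints:
  x_1 = 0 and x_2 = 0 → (0, 0)
  2x_1 + x_2 = 4 and x_2 = 0 → (2, 0)
  2x_1 + x_2 = 4 and x_1 = 0 → (0, 4)

Vertices: (0, 0), (2, 0), (0, 4)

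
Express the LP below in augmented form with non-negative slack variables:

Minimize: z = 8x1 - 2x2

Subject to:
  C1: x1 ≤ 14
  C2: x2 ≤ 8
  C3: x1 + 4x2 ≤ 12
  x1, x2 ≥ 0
min z = 8x1 - 2x2

s.t.
  x1 + s1 = 14
  x2 + s2 = 8
  x1 + 4x2 + s3 = 12
  x1, x2, s1, s2, s3 ≥ 0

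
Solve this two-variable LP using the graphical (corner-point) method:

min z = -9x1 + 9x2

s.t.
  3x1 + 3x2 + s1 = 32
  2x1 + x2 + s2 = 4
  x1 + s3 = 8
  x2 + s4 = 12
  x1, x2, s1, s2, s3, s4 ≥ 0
Each vertex is the intersection of two constraint boundaries that also satisfies all remaining constraints:
  x1 = 0 and x2 = 0 → (0, 0)
  2x1 + x2 = 4 and x2 = 0 → (2, 0)
  2x1 + x2 = 4 and x1 = 0 → (0, 4)

Evaluating z = -9x1 + 9x2 at each vertex:
  (0, 0): z = 0
  (2, 0): z = -18
  (0, 4): z = 36

The minimum is at (2, 0) with z = -18.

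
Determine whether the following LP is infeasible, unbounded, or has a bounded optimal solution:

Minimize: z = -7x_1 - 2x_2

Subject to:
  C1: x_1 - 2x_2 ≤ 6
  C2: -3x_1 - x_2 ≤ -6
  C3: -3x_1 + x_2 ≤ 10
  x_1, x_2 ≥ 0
Feasible point: (2, 0) satisfies every constraint, so the LP is feasible.
Direction d = (1, 1): for each constraint row a, a·d ≤ 0 —
  (1)(1) + (-2)(1) = -1 ≤ 0
  (-3)(1) + (-1)(1) = -4 ≤ 0
  (-3)(1) + (1)(1) = -2 ≤ 0
and d ≥ 0, so (2, 0) + t·d stays feasible for every t ≥ 0. Along this ray z = -7x_1 - 2x_2 changes by -9 per unit t, so z → −∞.

Unbounded — the objective can decrease without bound over the feasible region.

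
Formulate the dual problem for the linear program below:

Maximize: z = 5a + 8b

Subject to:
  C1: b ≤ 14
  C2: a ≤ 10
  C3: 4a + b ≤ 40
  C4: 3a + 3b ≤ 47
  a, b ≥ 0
Minimize: z = 14y1 + 10y2 + 40y3 + 47y4

Subject to:
  C1: -y2 - 4y3 - 3y4 ≤ -5
  C2: -y1 - y3 - 3y4 ≤ -8
  y1, y2, y3, y4 ≥ 0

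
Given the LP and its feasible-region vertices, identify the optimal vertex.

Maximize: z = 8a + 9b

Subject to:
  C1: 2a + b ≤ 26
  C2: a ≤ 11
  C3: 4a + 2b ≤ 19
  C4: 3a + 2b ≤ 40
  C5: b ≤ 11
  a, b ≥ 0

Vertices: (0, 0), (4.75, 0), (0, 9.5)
Evaluating z = 8a + 9b at each vertex:
  (0, 0): z = 0
  (4.75, 0): z = 38
  (0, 9.5): z = 85.5

The largest value is z = 85.5, attained at (0, 9.5).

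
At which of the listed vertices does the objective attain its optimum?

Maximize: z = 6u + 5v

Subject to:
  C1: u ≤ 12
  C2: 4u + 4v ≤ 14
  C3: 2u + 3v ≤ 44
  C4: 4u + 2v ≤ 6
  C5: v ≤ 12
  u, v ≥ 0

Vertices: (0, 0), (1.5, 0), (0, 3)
(0, 3) with z = 15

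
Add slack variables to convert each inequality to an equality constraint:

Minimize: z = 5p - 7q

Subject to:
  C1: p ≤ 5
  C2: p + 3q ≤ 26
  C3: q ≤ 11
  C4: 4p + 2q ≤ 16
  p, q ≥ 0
min z = 5p - 7q

s.t.
  p + s1 = 5
  p + 3q + s2 = 26
  q + s3 = 11
  4p + 2q + s4 = 16
  p, q, s1, s2, s3, s4 ≥ 0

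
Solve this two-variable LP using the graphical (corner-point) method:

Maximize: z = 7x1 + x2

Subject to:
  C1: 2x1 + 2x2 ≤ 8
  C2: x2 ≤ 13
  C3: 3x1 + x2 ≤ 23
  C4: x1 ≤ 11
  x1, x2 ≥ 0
Each vertex is the intersection of two constraint boundaries that also satisfies all remaining constraints:
  x1 = 0 and x2 = 0 → (0, 0)
  2x1 + 2x2 = 8 and x2 = 0 → (4, 0)
  2x1 + 2x2 = 8 and x1 = 0 → (0, 4)

Evaluating z = 7x1 + x2 at each vertex:
  (0, 0): z = 0
  (4, 0): z = 28
  (0, 4): z = 4

The maximum is at (4, 0) with z = 28.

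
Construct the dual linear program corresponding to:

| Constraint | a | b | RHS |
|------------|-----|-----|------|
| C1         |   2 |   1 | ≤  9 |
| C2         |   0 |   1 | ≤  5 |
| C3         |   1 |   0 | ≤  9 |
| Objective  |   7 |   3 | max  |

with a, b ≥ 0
Minimize: z = 9y1 + 5y2 + 9y3

Subject to:
  C1: -2y1 - y3 ≤ -7
  C2: -y1 - y2 ≤ -3
  y1, y2, y3 ≥ 0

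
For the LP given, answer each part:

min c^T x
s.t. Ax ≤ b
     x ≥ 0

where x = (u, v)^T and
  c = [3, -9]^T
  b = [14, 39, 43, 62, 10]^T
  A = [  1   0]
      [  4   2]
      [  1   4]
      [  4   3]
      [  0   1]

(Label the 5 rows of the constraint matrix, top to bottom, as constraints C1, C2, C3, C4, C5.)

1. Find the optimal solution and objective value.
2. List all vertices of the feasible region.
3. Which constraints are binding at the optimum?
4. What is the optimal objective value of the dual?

1. u = 0, v = 10, z = -90
2. (0, 0), (9.75, 0), (5, 9.5), (3, 10), (0, 10)
3. C5, u ≥ 0
4. -90 (by strong duality, equal to the primal optimum)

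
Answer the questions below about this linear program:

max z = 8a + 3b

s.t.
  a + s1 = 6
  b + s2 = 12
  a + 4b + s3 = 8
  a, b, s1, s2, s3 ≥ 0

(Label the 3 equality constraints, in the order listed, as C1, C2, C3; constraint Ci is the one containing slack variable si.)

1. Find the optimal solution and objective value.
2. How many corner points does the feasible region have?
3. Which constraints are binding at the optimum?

1. a = 6, b = 0.5, z = 49.5
2. 4
3. C1, C3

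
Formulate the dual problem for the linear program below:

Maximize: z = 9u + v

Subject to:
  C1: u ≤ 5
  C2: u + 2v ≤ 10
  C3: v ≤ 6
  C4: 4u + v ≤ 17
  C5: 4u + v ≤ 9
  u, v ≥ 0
Minimize: z = 5y1 + 10y2 + 6y3 + 17y4 + 9y5

Subject to:
  C1: -y1 - y2 - 4y4 - 4y5 ≤ -9
  C2: -2y2 - y3 - y4 - y5 ≤ -1
  y1, y2, y3, y4, y5 ≥ 0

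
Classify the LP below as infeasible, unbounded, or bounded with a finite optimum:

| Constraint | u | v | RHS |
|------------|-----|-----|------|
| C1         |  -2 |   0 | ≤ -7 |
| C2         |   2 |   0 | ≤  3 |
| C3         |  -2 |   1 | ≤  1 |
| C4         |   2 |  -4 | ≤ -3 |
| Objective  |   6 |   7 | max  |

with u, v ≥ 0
C2 requires 2u ≤ 3, while C1 (-2u ≤ -7) is equivalent to 2u ≥ 7. Together they would need 7 ≤ 2u ≤ 3, which is impossible since 7 > 3. No point satisfies all constraints.

Infeasible — the constraint set is empty.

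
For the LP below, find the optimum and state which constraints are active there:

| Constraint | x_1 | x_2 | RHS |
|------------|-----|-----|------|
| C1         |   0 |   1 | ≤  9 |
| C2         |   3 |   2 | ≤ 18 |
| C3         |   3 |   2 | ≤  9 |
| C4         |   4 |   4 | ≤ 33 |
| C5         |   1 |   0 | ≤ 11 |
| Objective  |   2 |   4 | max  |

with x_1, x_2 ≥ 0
Optimal: x_1 = 0, x_2 = 4.5
Slack at optimum:
  C1: slack = 4.5
  C2: slack = 9
  C3: slack = 0 (binding)
  C4: slack = 15
  C5: slack = 11
  x_1 ≥ 0: x_1 = 0 (binding)
  x_2 ≥ 0: x_2 = 4.5
Binding constraints: C3, x_1 ≥ 0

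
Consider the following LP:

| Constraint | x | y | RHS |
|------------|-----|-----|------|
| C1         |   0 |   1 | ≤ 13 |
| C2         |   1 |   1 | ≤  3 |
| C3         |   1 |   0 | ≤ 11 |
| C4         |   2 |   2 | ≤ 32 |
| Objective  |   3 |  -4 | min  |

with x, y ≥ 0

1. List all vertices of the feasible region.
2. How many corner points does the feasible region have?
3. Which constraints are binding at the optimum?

1. (0, 0), (3, 0), (0, 3)
2. 3
3. C2, x ≥ 0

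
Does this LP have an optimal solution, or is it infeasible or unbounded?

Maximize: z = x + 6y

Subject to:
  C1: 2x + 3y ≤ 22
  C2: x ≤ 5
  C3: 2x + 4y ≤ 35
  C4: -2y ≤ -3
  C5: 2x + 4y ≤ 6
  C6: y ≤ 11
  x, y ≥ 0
The point (0, 1.5) satisfies every constraint, so the LP is feasible; the constraints give x ≤ 5 and y ≤ 11, which with x, y ≥ 0 keep the feasible region inside a bounded box. A feasible, bounded LP attains a finite optimum at a vertex.

Evaluating z = x + 6y at each vertex:
  (0, 1.5): z = 9

Feasible with finite optimum z* = 9 at (0, 1.5).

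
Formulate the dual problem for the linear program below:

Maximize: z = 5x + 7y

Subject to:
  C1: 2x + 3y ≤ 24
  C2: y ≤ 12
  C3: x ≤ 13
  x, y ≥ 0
Minimize: z = 24y1 + 12y2 + 13y3

Subject to:
  C1: -2y1 - y3 ≤ -5
  C2: -3y1 - y2 ≤ -7
  y1, y2, y3 ≥ 0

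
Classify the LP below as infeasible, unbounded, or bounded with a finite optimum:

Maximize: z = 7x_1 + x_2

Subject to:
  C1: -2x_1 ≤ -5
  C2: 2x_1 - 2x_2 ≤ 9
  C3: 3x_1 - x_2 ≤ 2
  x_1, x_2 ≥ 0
Feasible point: (3, 7) satisfies every constraint, so the LP is feasible.
Direction d = (0, 1): for each constraint row a, a·d ≤ 0 —
  (-2)(0) + (0)(1) = 0 ≤ 0
  (2)(0) + (-2)(1) = -2 ≤ 0
  (3)(0) + (-1)(1) = -1 ≤ 0
and d ≥ 0, so (3, 7) + t·d stays feasible for every t ≥ 0. Along this ray z = 7x_1 + x_2 changes by 1 per unit t, so z → +∞.

Unbounded: there is a feasible ray along which z → +∞.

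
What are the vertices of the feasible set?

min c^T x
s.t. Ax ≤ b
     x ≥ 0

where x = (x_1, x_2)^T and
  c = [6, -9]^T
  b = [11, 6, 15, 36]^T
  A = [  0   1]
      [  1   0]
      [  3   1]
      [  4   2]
Each vertex is the intersection of two constraint boundaries that also satisfies all remaining constraints:
  x_1 = 0 and x_2 = 0 → (0, 0)
  3x_1 + x_2 = 15 and x_2 = 0 → (5, 0)
  x_2 = 11 and 3x_1 + x_2 = 15 → (1.333, 11)
  x_2 = 11 and x_1 = 0 → (0, 11)

Vertices: (0, 0), (5, 0), (1.333, 11), (0, 11)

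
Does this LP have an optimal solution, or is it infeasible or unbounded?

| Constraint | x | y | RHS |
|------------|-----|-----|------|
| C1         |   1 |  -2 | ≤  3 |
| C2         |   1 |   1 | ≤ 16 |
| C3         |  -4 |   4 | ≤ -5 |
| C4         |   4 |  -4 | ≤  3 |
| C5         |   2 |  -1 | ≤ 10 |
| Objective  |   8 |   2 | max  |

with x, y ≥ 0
C4 requires 4x - 4y ≤ 3, while C3 (-4x + 4y ≤ -5) is equivalent to 4x - 4y ≥ 5. Together they would need 5 ≤ 4x - 4y ≤ 3, which is impossible since 5 > 3. No point satisfies all constraints.

Infeasible: no point satisfies all constraints simultaneously.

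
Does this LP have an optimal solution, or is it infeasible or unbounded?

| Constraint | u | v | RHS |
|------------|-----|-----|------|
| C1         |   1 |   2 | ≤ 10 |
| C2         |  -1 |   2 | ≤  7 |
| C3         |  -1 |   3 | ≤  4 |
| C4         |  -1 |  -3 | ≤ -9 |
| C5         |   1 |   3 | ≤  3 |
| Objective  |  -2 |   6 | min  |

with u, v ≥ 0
C5 requires u + 3v ≤ 3, while C4 (-u - 3v ≤ -9) is equivalent to u + 3v ≥ 9. Together they would need 9 ≤ u + 3v ≤ 3, which is impossible since 9 > 3. No point satisfies all constraints.

Infeasible: no point satisfies all constraints simultaneously.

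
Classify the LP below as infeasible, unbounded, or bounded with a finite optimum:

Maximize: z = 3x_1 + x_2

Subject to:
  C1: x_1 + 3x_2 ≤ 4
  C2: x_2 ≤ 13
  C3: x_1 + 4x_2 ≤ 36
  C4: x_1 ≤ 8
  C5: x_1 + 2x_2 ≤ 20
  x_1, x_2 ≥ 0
The point (4, 0) satisfies every constraint, so the LP is feasible; the constraints give x_1 ≤ 8 and x_2 ≤ 13, which with x_1, x_2 ≥ 0 keep the feasible region inside a bounded box. A feasible, bounded LP attains a finite optimum at a vertex.

Evaluating z = 3x_1 + x_2 at each vertex:
  (0, 0): z = 0
  (4, 0): z = 12
  (0, 1.333): z = 1.333

Feasible with finite optimum z* = 12 at (4, 0).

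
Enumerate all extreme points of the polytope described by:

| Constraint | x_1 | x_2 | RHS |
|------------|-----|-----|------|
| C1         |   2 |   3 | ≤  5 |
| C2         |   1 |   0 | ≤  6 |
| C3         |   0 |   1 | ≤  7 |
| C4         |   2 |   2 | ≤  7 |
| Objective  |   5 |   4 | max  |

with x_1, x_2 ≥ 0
Each vertex is the intersection of two constraint boundaries that also satisfies all remaining constraints:
  x_1 = 0 and x_2 = 0 → (0, 0)
  2x_1 + 3x_2 = 5 and x_2 = 0 → (2.5, 0)
  2x_1 + 3x_2 = 5 and x_1 = 0 → (0, 1.667)

Vertices: (0, 0), (2.5, 0), (0, 1.667)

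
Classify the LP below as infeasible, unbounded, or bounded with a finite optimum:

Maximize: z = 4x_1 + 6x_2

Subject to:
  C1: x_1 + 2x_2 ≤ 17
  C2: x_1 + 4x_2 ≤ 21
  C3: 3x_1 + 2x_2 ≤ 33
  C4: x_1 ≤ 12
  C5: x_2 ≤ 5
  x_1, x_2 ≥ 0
The point (9, 3) satisfies every constraint, so the LP is feasible; the constraints give x_1 ≤ 12 and x_2 ≤ 5, which with x_1, x_2 ≥ 0 keep the feasible region inside a bounded box. A feasible, bounded LP attains a finite optimum at a vertex.

Evaluating z = 4x_1 + 6x_2 at each vertex:
  (0, 0): z = 0
  (11, 0): z = 44
  (9, 3): z = 54
  (1, 5): z = 34
  (0, 5): z = 30

Bounded optimum: z* = 54 at (9, 3).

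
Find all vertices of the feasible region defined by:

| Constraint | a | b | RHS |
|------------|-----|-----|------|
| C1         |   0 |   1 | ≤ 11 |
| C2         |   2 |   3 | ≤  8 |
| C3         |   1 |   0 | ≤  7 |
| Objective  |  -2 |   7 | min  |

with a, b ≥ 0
Each vertex is the intersection of two constraint boundaries that also satisfies all remaining constraints:
  a = 0 and b = 0 → (0, 0)
  2a + 3b = 8 and b = 0 → (4, 0)
  2a + 3b = 8 and a = 0 → (0, 2.667)

Vertices: (0, 0), (4, 0), (0, 2.667)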